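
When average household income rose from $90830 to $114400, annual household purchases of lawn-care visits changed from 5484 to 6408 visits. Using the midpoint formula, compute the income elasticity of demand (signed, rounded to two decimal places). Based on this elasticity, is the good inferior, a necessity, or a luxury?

0.68; necessity

%ΔQ = (6408 − 5484)/[( 5484 + 6408)/2] = 924/5946 = 0.155398…
%ΔIncome = (114400 − 90830)/[( 90830 + 114400)/2] = 23570/102615 = 0.229693…
E_income = (924/5946) / (23570/102615) = 0.6765…
0 < E_income < 1 ⇒ normal good, necessity.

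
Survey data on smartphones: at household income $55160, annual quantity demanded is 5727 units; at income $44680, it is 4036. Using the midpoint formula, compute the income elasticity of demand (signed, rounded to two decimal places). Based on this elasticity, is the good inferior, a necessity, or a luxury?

1.65; luxury

%ΔQ = (4036 − 5727)/[( 5727 + 4036)/2] = -1691/4881.5 = -0.346409…
%ΔIncome = (44680 − 55160)/[( 55160 + 44680)/2] = -10480/49920 = -0.209935…
E_income = (-1691/4881.5) / (-10480/49920) = 1.6500…
E_income > 1 ⇒ normal good, luxury.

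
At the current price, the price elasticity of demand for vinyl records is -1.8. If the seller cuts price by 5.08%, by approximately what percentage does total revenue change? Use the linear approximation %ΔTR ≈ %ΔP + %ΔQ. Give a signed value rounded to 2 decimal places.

%ΔQ ≈ Ed × %ΔP = (-1.8) × (-5.08%) = +9.1440%
%ΔTR ≈ %ΔP + %ΔQ = (-5.08%) + (+9.1440%) = +4.0640%

+4.06%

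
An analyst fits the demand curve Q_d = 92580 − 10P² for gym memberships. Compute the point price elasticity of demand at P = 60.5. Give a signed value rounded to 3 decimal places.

-1.308

dQ_d/dP = −2·10·P = -1210. At P = 60.5, Q_d = 55977.5.
Ed = (dQ_d/dP)·(P/Q_d) = (-1210) × (60.5/55977.5) = -1.30775…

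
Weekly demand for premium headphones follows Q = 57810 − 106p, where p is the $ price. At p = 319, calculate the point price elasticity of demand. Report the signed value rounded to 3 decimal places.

dQ/dp = −106. At p = 319, Q = 57810 − 106(319) = 23996.
Ed = (dQ/dp)·(p/Q) = −106 × (319/23996) = -1.40915…

-1.409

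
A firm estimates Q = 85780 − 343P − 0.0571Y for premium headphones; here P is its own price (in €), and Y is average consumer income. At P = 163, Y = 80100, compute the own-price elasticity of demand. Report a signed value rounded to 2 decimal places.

At the given values, Q = 85780 − 343(163) − 0.0571(80100) = 25297.29.
∂Q/∂P = −343.
E = (-343) × (163/25297.29) = -2.2100…

-2.21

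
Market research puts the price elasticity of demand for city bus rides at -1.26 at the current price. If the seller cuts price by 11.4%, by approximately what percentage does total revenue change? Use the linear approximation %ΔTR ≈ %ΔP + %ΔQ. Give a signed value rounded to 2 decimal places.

+2.96%

%ΔQ ≈ Ed × %ΔP = (-1.26) × (-11.4%) = +14.3640%
%ΔTR ≈ %ΔP + %ΔQ = (-11.4%) + (+14.3640%) = +2.9640%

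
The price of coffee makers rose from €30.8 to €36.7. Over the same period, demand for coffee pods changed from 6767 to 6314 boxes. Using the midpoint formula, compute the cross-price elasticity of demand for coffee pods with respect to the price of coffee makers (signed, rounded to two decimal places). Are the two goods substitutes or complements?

%ΔQ_{coffee pods} = (6314 − 6767)/avg = -453/6540.5 = -0.069260…
%ΔP_{coffee makers} = (36.7 − 30.8)/avg = 5.9/33.75 = 0.174814…
E_cross = (-453/6540.5) / (5.9/33.75) = -0.3961…
E_cross < 0 ⇒ the goods are complements.

-0.40; complements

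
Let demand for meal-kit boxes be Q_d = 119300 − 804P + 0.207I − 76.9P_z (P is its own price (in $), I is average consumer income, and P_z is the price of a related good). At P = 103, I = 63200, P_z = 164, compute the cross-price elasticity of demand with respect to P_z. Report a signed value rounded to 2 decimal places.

-0.34

At the given values, Q_d = 119300 − 804(103) + 0.207(63200) − 76.9(164) = 36958.8.
∂Q_d/∂P_z = -76.9.
E = (-76.9) × (164/36958.8) = -0.3412…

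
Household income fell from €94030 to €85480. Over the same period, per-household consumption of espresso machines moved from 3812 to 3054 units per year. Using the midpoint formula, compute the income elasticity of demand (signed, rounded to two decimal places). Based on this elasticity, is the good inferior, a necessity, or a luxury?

%ΔQ = (3054 − 3812)/[( 3812 + 3054)/2] = -758/3433 = -0.220798…
%ΔIncome = (85480 − 94030)/[( 94030 + 85480)/2] = -8550/89755 = -0.095259…
E_income = (-758/3433) / (-8550/89755) = 2.3178…
E_income > 1 ⇒ normal good, luxury.

2.32; luxury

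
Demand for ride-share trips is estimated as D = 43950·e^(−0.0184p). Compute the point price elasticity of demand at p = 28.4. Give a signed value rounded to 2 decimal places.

-0.52

dD/dp = −0.0184·D = -479.548. At p = 28.4, D = 26062.4.
Ed = (dD/dp)·(p/D) = (-479.548) × (28.4/26062.4) = -0.5225…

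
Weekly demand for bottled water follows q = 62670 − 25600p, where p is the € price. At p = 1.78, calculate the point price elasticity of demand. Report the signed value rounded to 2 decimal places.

dq/dp = −25600. At p = 1.78, q = 62670 − 25600(1.78) = 17102.
Ed = (dq/dp)·(p/q) = −25600 × (1.78/17102) = -2.6644…

-2.66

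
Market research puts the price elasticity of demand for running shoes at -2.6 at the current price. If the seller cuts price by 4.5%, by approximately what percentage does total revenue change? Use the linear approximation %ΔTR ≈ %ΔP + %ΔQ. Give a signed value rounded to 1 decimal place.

+7.2%

%ΔQ ≈ Ed × %ΔP = (-2.6) × (-4.5%) = +11.7000%
%ΔTR ≈ %ΔP + %ΔQ = (-4.5%) + (+11.7000%) = +7.2000%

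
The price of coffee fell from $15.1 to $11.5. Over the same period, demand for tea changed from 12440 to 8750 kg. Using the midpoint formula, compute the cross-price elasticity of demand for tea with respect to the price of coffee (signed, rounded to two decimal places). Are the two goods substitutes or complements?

%ΔQ_{tea} = (8750 − 12440)/avg = -3690/10595 = -0.348277…
%ΔP_{coffee} = (11.5 − 15.1)/avg = -3.6/13.3 = -0.270676…
E_cross = (-3690/10595) / (-3.6/13.3) = 1.2866…
E_cross > 0 ⇒ the goods are substitutes.

1.29; substitutes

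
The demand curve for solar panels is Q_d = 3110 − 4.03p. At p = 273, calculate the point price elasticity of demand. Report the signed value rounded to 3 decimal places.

-0.547

dQ_d/dp = −4.03. At p = 273, Q_d = 3110 − 4.03(273) = 2009.81.
Ed = (dQ_d/dp)·(p/Q_d) = −4.03 × (273/2009.81) = -0.54740…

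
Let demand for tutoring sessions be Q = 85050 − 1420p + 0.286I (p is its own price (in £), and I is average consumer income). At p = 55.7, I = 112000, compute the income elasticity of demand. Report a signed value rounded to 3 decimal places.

At the given values, Q = 85050 − 1420(55.7) + 0.286(112000) = 37988.
∂Q/∂I = 0.286.
E = (0.286) × (112000/37988) = 0.84321…

0.843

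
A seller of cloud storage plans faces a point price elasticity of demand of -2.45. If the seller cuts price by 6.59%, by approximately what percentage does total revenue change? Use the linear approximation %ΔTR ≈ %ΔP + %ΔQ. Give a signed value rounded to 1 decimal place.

%ΔQ ≈ Ed × %ΔP = (-2.45) × (-6.59%) = +16.1455%
%ΔTR ≈ %ΔP + %ΔQ = (-6.59%) + (+16.1455%) = +9.5555%

+9.6%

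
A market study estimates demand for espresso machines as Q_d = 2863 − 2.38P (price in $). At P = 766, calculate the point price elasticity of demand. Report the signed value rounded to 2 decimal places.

-1.75

dQ_d/dP = −2.38. At P = 766, Q_d = 2863 − 2.38(766) = 1039.92.
Ed = (dQ_d/dP)·(P/Q_d) = −2.38 × (766/1039.92) = -1.7530…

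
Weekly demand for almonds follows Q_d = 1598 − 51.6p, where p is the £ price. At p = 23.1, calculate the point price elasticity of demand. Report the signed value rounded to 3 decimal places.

dQ_d/dp = −51.6. At p = 23.1, Q_d = 1598 − 51.6(23.1) = 406.04.
Ed = (dQ_d/dp)·(p/Q_d) = −51.6 × (23.1/406.04) = -2.93557…

-2.936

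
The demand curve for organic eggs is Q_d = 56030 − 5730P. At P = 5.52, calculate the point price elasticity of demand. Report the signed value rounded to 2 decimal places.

-1.30

dQ_d/dP = −5730. At P = 5.52, Q_d = 56030 − 5730(5.52) = 24400.4.
Ed = (dQ_d/dP)·(P/Q_d) = −5730 × (5.52/24400.4) = -1.2962…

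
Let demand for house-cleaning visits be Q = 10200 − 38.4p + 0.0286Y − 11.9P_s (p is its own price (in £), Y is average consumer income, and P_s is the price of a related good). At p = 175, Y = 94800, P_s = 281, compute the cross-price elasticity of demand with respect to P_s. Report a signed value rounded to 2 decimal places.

At the given values, Q = 10200 − 38.4(175) + 0.0286(94800) − 11.9(281) = 2847.38.
∂Q/∂P_s = -11.9.
E = (-11.9) × (281/2847.38) = -1.1743…

-1.17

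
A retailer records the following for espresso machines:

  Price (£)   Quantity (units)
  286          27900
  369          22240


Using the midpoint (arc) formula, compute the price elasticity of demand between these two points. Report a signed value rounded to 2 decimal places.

%ΔQ = (22240 − 27900) / [(27900 + 22240)/2] = -5660/25070 = -0.225767…
%ΔP = (369 − 286) / [(286 + 369)/2] = 83/327.5 = 0.253435…
Arc Ed = %ΔQ / %ΔP = (-5660/25070) / (83/327.5) = -0.8908…

-0.89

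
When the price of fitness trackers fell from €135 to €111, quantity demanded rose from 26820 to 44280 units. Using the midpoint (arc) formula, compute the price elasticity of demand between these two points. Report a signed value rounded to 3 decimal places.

%ΔQ = (44280 − 26820) / [(26820 + 44280)/2] = 17460/35550 = 0.491139…
%ΔP = (111 − 135) / [(135 + 111)/2] = -24/123 = -0.195121…
Arc Ed = %ΔQ / %ΔP = (17460/35550) / (-24/123) = -2.51708…

-2.517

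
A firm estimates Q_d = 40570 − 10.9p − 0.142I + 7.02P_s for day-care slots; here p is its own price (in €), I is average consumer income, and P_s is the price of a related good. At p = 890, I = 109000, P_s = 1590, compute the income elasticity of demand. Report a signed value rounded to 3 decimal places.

-0.583

At the given values, Q_d = 40570 − 10.9(890) − 0.142(109000) + 7.02(1590) = 26552.8.
∂Q_d/∂I = -0.142.
E = (-0.142) × (109000/26552.8) = -0.58291…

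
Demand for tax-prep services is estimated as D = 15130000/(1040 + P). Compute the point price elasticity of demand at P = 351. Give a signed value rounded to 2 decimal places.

-0.25

dD/dP = −15130000/(1040 + P)² = -7.8196. At P = 351, D = 10877.1.
Ed = (dD/dP)·(P/D) = (-7.8196) × (351/10877.1) = -0.2523…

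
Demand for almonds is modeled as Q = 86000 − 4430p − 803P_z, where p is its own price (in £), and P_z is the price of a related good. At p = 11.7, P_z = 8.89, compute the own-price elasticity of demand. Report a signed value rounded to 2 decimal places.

-1.92

At the given values, Q = 86000 − 4430(11.7) − 803(8.89) = 27030.33.
∂Q/∂p = −4430.
E = (-4430) × (11.7/27030.33) = -1.9175…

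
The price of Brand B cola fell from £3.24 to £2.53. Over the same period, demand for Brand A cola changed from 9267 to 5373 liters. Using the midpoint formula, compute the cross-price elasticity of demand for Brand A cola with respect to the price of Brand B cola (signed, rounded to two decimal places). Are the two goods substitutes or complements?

2.16; substitutes

%ΔQ_{Brand A cola} = (5373 − 9267)/avg = -3894/7320 = -0.531967…
%ΔP_{Brand B cola} = (2.53 − 3.24)/avg = -0.71/2.885 = -0.246100…
E_cross = (-3894/7320) / (-0.71/2.885) = 2.1615…
E_cross > 0 ⇒ the goods are substitutes.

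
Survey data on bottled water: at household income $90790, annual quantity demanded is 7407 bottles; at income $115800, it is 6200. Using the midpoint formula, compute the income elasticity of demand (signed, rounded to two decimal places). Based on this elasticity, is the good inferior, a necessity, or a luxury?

-0.73; inferior

%ΔQ = (6200 − 7407)/[( 7407 + 6200)/2] = -1207/6803.5 = -0.177408…
%ΔIncome = (115800 − 90790)/[( 90790 + 115800)/2] = 25010/103295 = 0.242122…
E_income = (-1207/6803.5) / (25010/103295) = -0.7327…
E_income < 0 ⇒ inferior good.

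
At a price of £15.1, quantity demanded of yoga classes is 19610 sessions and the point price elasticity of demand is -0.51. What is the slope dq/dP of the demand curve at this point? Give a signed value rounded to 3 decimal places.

-662.325

Ed = (dq/dP)·(P/q) ⇒ dq/dP = Ed·q/P = (-0.51)·19610/15.1 = -662.32450…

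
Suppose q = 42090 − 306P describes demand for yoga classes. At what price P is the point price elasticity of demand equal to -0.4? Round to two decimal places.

39.30

Ed = −306P/(42090 − 306P). Set this equal to -0.4:
306P = 0.4·(42090 − 306P) ⇒ 306P(1 + 0.4) = 0.4·42090
P = 0.4·42090 / (306·1.4) = 39.2997…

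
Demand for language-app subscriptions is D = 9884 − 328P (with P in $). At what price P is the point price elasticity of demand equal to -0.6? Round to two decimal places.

Ed = −328P/(9884 − 328P). Set this equal to -0.6:
328P = 0.6·(9884 − 328P) ⇒ 328P(1 + 0.6) = 0.6·9884
P = 0.6·9884 / (328·1.6) = 11.3003…

11.30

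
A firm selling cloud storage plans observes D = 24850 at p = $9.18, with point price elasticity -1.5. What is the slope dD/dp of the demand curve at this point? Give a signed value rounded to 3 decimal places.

Ed = (dD/dp)·(p/D) ⇒ dD/dp = Ed·D/p = (-1.5)·24850/9.18 = -4060.45751…

-4060.458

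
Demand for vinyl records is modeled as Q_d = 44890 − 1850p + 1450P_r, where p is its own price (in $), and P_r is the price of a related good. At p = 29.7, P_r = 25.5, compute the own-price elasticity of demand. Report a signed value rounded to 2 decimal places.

At the given values, Q_d = 44890 − 1850(29.7) + 1450(25.5) = 26920.
∂Q_d/∂p = −1850.
E = (-1850) × (29.7/26920) = -2.0410…

-2.04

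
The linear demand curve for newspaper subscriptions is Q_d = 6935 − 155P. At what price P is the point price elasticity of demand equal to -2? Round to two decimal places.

29.83

Ed = −155P/(6935 − 155P). Set this equal to -2:
155P = 2·(6935 − 155P) ⇒ 155P(1 + 2) = 2·6935
P = 2·6935 / (155·3) = 29.8279…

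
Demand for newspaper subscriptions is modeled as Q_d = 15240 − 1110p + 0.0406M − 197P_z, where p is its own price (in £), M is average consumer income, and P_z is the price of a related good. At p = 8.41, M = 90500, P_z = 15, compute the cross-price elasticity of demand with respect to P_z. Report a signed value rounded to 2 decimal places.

-0.45

At the given values, Q_d = 15240 − 1110(8.41) + 0.0406(90500) − 197(15) = 6624.2.
∂Q_d/∂P_z = -197.
E = (-197) × (15/6624.2) = -0.4460…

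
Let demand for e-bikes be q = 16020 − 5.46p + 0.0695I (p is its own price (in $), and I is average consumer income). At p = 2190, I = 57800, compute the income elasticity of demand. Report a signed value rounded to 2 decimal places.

0.50

At the given values, q = 16020 − 5.46(2190) + 0.0695(57800) = 8079.7.
∂q/∂I = 0.0695.
E = (0.0695) × (57800/8079.7) = 0.4971…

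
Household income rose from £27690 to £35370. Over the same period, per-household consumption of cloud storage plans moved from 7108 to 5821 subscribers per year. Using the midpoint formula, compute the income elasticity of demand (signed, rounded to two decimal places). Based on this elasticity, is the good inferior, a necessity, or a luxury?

%ΔQ = (5821 − 7108)/[( 7108 + 5821)/2] = -1287/6464.5 = -0.199087…
%ΔIncome = (35370 − 27690)/[( 27690 + 35370)/2] = 7680/31530 = 0.243577…
E_income = (-1287/6464.5) / (7680/31530) = -0.8173…
E_income < 0 ⇒ inferior good.

-0.82; inferior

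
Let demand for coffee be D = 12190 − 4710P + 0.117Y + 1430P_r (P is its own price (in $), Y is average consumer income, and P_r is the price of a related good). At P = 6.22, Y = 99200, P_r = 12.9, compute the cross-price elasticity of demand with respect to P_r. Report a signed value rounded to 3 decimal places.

1.425

At the given values, D = 12190 − 4710(6.22) + 0.117(99200) + 1430(12.9) = 12947.2.
∂D/∂P_r = 1430.
E = (1430) × (12.9/12947.2) = 1.42478…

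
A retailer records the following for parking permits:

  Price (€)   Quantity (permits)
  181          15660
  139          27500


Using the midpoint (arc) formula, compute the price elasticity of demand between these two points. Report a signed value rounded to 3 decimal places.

-2.090

%ΔQ = (27500 − 15660) / [(15660 + 27500)/2] = 11840/21580 = 0.548656…
%ΔP = (139 − 181) / [(181 + 139)/2] = -42/160 = -0.2625
Arc Ed = %ΔQ / %ΔP = (11840/21580) / (-42/160) = -2.09011…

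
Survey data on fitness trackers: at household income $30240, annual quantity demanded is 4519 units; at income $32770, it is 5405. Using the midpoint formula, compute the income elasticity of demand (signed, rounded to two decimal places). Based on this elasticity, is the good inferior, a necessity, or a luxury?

2.22; luxury

%ΔQ = (5405 − 4519)/[( 4519 + 5405)/2] = 886/4962 = 0.178557…
%ΔIncome = (32770 − 30240)/[( 30240 + 32770)/2] = 2530/31505 = 0.080304…
E_income = (886/4962) / (2530/31505) = 2.2234…
E_income > 1 ⇒ normal good, luxury.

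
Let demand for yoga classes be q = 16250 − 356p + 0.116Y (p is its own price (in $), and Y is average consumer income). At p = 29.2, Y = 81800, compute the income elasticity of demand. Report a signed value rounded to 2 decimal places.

At the given values, q = 16250 − 356(29.2) + 0.116(81800) = 15343.6.
∂q/∂Y = 0.116.
E = (0.116) × (81800/15343.6) = 0.6184…

0.62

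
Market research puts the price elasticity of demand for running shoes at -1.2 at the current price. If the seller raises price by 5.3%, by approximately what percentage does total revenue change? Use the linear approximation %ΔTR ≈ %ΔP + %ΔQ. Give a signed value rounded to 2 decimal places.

-1.06%

%ΔQ ≈ Ed × %ΔP = (-1.2) × (+5.3%) = -6.3600%
%ΔTR ≈ %ΔP + %ΔQ = (+5.3%) + (-6.3600%) = -1.0600%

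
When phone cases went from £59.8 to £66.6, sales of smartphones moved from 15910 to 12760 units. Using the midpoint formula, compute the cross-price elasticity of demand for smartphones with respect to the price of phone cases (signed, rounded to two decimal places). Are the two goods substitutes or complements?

-2.04; complements

%ΔQ_{smartphones} = (12760 − 15910)/avg = -3150/14335 = -0.219741…
%ΔP_{phone cases} = (66.6 − 59.8)/avg = 6.8/63.2 = 0.107594…
E_cross = (-3150/14335) / (6.8/63.2) = -2.0423…
E_cross < 0 ⇒ the goods are complements.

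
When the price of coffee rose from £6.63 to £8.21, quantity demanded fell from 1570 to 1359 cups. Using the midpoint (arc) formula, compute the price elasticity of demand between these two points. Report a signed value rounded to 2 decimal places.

-0.68

%ΔQ = (1359 − 1570) / [(1570 + 1359)/2] = -211/1464.5 = -0.144076…
%ΔP = (8.21 − 6.63) / [(6.63 + 8.21)/2] = 1.58/7.42 = 0.212938…
Arc Ed = %ΔQ / %ΔP = (-211/1464.5) / (1.58/7.42) = -0.6766…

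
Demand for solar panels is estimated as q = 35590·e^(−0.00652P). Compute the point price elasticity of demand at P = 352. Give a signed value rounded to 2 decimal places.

dq/dP = −0.00652·q = -23.3804. At P = 352, q = 3585.95.
Ed = (dq/dP)·(P/q) = (-23.3804) × (352/3585.95) = -2.2950…

-2.30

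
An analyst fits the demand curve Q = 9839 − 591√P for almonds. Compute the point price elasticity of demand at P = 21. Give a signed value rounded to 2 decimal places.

dQ/dP = −591/(2√P) = -64.4834. At P = 21, Q = 7130.7.
Ed = (dQ/dP)·(P/Q) = (-64.4834) × (21/7130.7) = -0.1899…

-0.19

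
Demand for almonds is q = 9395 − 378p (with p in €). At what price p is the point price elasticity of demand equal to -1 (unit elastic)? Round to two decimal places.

12.43

Ed = −378p/(9395 − 378p). Set this equal to -1:
378p = 1·(9395 − 378p) ⇒ 378p(1 + 1) = 1·9395
p = 1·9395 / (378·2) = 12.4272…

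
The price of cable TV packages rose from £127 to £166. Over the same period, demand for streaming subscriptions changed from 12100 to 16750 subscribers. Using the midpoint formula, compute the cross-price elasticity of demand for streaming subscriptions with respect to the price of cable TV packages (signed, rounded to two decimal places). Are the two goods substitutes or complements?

1.21; substitutes

%ΔQ_{streaming subscriptions} = (16750 − 12100)/avg = 4650/14425 = 0.322357…
%ΔP_{cable TV packages} = (166 − 127)/avg = 39/146.5 = 0.266211…
E_cross = (4650/14425) / (39/146.5) = 1.2109…
E_cross > 0 ⇒ the goods are substitutes.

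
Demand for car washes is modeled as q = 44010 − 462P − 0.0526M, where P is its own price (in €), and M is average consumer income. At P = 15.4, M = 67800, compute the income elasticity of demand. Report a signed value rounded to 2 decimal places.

-0.11

At the given values, q = 44010 − 462(15.4) − 0.0526(67800) = 33328.92.
∂q/∂M = -0.0526.
E = (-0.0526) × (67800/33328.92) = -0.1070…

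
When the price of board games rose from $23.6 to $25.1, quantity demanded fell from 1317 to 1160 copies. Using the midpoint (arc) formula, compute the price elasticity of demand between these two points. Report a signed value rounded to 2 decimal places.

-2.06

%ΔQ = (1160 − 1317) / [(1317 + 1160)/2] = -157/1238.5 = -0.126766…
%ΔP = (25.1 − 23.6) / [(23.6 + 25.1)/2] = 1.5/24.35 = 0.061601…
Arc Ed = %ΔQ / %ΔP = (-157/1238.5) / (1.5/24.35) = -2.0578…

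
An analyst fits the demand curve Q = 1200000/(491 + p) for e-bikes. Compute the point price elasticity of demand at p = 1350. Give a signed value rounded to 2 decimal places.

-0.73

dQ/dp = −1200000/(491 + p)² = -0.354057. At p = 1350, Q = 651.82.
Ed = (dQ/dp)·(p/Q) = (-0.354057) × (1350/651.82) = -0.7332…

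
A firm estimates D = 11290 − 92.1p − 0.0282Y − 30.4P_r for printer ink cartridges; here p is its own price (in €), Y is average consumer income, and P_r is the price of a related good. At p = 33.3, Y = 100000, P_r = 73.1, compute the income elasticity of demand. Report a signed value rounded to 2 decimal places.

At the given values, D = 11290 − 92.1(33.3) − 0.0282(100000) − 30.4(73.1) = 3180.83.
∂D/∂Y = -0.0282.
E = (-0.0282) × (100000/3180.83) = -0.8865…

-0.89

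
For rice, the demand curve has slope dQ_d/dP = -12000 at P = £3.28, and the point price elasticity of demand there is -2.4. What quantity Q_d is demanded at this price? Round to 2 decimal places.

16400.00

Ed = (dQ_d/dP)·(P/Q_d) ⇒ Q_d = (dQ_d/dP)·P/Ed = (-12000)·3.28/(-2.4) = 16400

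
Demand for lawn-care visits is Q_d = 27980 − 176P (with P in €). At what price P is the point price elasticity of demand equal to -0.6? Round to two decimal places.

59.62

Ed = −176P/(27980 − 176P). Set this equal to -0.6:
176P = 0.6·(27980 − 176P) ⇒ 176P(1 + 0.6) = 0.6·27980
P = 0.6·27980 / (176·1.6) = 59.6164…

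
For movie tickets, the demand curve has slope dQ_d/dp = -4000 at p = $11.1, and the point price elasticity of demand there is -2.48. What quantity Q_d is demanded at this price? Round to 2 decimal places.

17903.23

Ed = (dQ_d/dp)·(p/Q_d) ⇒ Q_d = (dQ_d/dp)·p/Ed = (-4000)·11.1/(-2.48) = 17903.2258…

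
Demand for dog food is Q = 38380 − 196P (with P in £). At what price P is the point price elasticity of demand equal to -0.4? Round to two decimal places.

55.95

Ed = −196P/(38380 − 196P). Set this equal to -0.4:
196P = 0.4·(38380 − 196P) ⇒ 196P(1 + 0.4) = 0.4·38380
P = 0.4·38380 / (196·1.4) = 55.9475…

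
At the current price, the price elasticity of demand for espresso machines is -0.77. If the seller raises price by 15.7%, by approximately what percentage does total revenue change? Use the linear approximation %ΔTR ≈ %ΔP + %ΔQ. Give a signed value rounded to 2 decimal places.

+3.61%

%ΔQ ≈ Ed × %ΔP = (-0.77) × (+15.7%) = -12.0890%
%ΔTR ≈ %ΔP + %ΔQ = (+15.7%) + (-12.0890%) = +3.6110%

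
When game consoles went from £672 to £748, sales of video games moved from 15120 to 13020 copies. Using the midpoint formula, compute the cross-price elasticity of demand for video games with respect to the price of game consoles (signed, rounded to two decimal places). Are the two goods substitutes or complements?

-1.39; complements

%ΔQ_{video games} = (13020 − 15120)/avg = -2100/14070 = -0.149253…
%ΔP_{game consoles} = (748 − 672)/avg = 76/710 = 0.107042…
E_cross = (-2100/14070) / (76/710) = -1.3943…
E_cross < 0 ⇒ the goods are complements.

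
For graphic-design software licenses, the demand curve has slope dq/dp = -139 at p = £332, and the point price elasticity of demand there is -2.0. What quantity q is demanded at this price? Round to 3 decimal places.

23074.000

Ed = (dq/dp)·(p/q) ⇒ q = (dq/dp)·p/Ed = (-139)·332/(-2.0) = 23074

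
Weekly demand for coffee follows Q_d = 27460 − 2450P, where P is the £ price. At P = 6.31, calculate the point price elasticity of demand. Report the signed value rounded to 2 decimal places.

dQ_d/dP = −2450. At P = 6.31, Q_d = 27460 − 2450(6.31) = 12000.5.
Ed = (dQ_d/dP)·(P/Q_d) = −2450 × (6.31/12000.5) = -1.2882…

-1.29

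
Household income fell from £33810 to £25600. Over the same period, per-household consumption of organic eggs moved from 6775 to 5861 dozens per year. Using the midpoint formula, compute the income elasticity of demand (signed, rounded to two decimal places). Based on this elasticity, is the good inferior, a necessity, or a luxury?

%ΔQ = (5861 − 6775)/[( 6775 + 5861)/2] = -914/6318 = -0.144666…
%ΔIncome = (25600 − 33810)/[( 33810 + 25600)/2] = -8210/29705 = -0.276384…
E_income = (-914/6318) / (-8210/29705) = 0.5234…
0 < E_income < 1 ⇒ normal good, necessity.

0.52; necessity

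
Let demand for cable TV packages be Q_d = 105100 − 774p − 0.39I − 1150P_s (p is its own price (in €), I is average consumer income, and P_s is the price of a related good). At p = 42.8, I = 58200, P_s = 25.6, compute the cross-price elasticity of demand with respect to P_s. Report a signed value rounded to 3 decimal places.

At the given values, Q_d = 105100 − 774(42.8) − 0.39(58200) − 1150(25.6) = 19834.8.
∂Q_d/∂P_s = -1150.
E = (-1150) × (25.6/19834.8) = -1.48425…

-1.484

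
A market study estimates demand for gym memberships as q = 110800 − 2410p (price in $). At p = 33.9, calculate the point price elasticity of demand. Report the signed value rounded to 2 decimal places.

-2.81

dq/dp = −2410. At p = 33.9, q = 110800 − 2410(33.9) = 29101.
Ed = (dq/dp)·(p/q) = −2410 × (33.9/29101) = -2.8074…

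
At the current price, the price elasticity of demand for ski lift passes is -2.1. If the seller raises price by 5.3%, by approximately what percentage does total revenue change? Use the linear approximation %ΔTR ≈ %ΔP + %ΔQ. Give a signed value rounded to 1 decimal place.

-5.8%

%ΔQ ≈ Ed × %ΔP = (-2.1) × (+5.3%) = -11.1300%
%ΔTR ≈ %ΔP + %ΔQ = (+5.3%) + (-11.1300%) = -5.8300%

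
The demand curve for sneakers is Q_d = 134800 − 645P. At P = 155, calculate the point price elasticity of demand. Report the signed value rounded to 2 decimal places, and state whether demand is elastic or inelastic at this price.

dQ_d/dP = −645. At P = 155, Q_d = 134800 − 645(155) = 34825.
Ed = (dQ_d/dP)·(P/Q_d) = −645 × (155/34825) = -2.8707…
|Ed| = 2.87 > 1, so demand is elastic.

-2.87; elastic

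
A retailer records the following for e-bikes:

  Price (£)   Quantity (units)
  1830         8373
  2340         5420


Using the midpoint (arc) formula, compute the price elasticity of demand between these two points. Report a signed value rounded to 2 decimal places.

-1.75

%ΔQ = (5420 − 8373) / [(8373 + 5420)/2] = -2953/6896.5 = -0.428188…
%ΔP = (2340 − 1830) / [(1830 + 2340)/2] = 510/2085 = 0.244604…
Arc Ed = %ΔQ / %ΔP = (-2953/6896.5) / (510/2085) = -1.7505…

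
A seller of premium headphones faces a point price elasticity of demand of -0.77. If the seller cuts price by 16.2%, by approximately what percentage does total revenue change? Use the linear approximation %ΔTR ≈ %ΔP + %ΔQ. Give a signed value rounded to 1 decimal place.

%ΔQ ≈ Ed × %ΔP = (-0.77) × (-16.2%) = +12.4740%
%ΔTR ≈ %ΔP + %ΔQ = (-16.2%) + (+12.4740%) = -3.7260%

-3.7%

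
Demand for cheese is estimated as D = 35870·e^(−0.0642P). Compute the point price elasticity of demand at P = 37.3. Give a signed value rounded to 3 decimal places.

-2.395

dD/dP = −0.0642·D = -210.029. At P = 37.3, D = 3271.48.
Ed = (dD/dP)·(P/D) = (-210.029) × (37.3/3271.48) = -2.39466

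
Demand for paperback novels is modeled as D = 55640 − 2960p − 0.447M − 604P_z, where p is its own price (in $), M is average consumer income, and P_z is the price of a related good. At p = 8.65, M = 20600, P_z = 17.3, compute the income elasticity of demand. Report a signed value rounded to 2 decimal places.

-0.89

At the given values, D = 55640 − 2960(8.65) − 0.447(20600) − 604(17.3) = 10378.6.
∂D/∂M = -0.447.
E = (-0.447) × (20600/10378.6) = -0.8872…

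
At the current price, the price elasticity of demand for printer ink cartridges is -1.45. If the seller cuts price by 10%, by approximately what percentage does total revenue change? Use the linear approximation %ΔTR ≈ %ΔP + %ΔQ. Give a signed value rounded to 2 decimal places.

+4.50%

%ΔQ ≈ Ed × %ΔP = (-1.45) × (-10%) = +14.5000%
%ΔTR ≈ %ΔP + %ΔQ = (-10%) + (+14.5000%) = +4.5000%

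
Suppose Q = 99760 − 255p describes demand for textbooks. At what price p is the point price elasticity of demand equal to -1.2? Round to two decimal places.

213.39

Ed = −255p/(99760 − 255p). Set this equal to -1.2:
255p = 1.2·(99760 − 255p) ⇒ 255p(1 + 1.2) = 1.2·99760
p = 1.2·99760 / (255·2.2) = 213.3903…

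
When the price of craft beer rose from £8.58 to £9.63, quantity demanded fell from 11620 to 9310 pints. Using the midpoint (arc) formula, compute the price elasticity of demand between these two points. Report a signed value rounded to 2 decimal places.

%ΔQ = (9310 − 11620) / [(11620 + 9310)/2] = -2310/10465 = -0.220735…
%ΔP = (9.63 − 8.58) / [(8.58 + 9.63)/2] = 1.05/9.105 = 0.115321…
Arc Ed = %ΔQ / %ΔP = (-2310/10465) / (1.05/9.105) = -1.9140…

-1.91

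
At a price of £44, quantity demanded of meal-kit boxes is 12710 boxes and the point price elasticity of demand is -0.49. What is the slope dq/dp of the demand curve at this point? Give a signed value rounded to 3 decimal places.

Ed = (dq/dp)·(p/q) ⇒ dq/dp = Ed·q/p = (-0.49)·12710/44 = -141.54318…

-141.543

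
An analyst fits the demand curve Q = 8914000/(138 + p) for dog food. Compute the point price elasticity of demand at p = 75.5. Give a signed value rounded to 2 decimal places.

dQ/dp = −8914000/(138 + p)² = -195.559. At p = 75.5, Q = 41751.8.
Ed = (dQ/dp)·(p/Q) = (-195.559) × (75.5/41751.8) = -0.3536…

-0.35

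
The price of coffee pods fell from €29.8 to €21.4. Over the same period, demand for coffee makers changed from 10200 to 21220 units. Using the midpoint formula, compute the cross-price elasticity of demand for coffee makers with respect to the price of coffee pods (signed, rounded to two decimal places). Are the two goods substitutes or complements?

%ΔQ_{coffee makers} = (21220 − 10200)/avg = 11020/15710 = 0.701464…
%ΔP_{coffee pods} = (21.4 − 29.8)/avg = -8.4/25.6 = -0.328125
E_cross = (11020/15710) / (-8.4/25.6) = -2.1377…
E_cross < 0 ⇒ the goods are complements.

-2.14; complements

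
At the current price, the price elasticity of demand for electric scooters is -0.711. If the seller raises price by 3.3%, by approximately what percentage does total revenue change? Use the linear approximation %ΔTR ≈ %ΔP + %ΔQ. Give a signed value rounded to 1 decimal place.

+1.0%

%ΔQ ≈ Ed × %ΔP = (-0.711) × (+3.3%) = -2.3463%
%ΔTR ≈ %ΔP + %ΔQ = (+3.3%) + (-2.3463%) = +0.9537%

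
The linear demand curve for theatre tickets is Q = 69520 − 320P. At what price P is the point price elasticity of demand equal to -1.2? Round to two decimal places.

Ed = −320P/(69520 − 320P). Set this equal to -1.2:
320P = 1.2·(69520 − 320P) ⇒ 320P(1 + 1.2) = 1.2·69520
P = 1.2·69520 / (320·2.2) = 118.5

118.50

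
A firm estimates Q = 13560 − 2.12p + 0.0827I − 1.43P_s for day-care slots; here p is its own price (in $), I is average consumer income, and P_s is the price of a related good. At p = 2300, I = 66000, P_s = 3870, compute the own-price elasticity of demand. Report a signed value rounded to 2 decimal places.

At the given values, Q = 13560 − 2.12(2300) + 0.0827(66000) − 1.43(3870) = 8608.1.
∂Q/∂p = −2.12.
E = (-2.12) × (2300/8608.1) = -0.5664…

-0.57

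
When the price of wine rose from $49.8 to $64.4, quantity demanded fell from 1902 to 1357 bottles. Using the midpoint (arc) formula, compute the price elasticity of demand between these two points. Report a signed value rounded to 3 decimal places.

%ΔQ = (1357 − 1902) / [(1902 + 1357)/2] = -545/1629.5 = -0.334458…
%ΔP = (64.4 − 49.8) / [(49.8 + 64.4)/2] = 14.6/57.1 = 0.255691…
Arc Ed = %ΔQ / %ΔP = (-545/1629.5) / (14.6/57.1) = -1.30805…

-1.308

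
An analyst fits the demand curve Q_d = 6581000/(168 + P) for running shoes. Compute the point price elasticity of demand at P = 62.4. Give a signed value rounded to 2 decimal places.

dQ_d/dP = −6581000/(168 + P)² = -123.973. At P = 62.4, Q_d = 28563.4.
Ed = (dQ_d/dP)·(P/Q_d) = (-123.973) × (62.4/28563.4) = -0.2708…

-0.27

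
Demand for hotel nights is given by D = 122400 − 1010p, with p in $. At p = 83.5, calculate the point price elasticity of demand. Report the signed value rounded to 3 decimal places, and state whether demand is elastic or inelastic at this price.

dD/dp = −1010. At p = 83.5, D = 122400 − 1010(83.5) = 38065.
Ed = (dD/dp)·(p/D) = −1010 × (83.5/38065) = -2.21555…
|Ed| = 2.216 > 1, so demand is elastic.

-2.216; elastic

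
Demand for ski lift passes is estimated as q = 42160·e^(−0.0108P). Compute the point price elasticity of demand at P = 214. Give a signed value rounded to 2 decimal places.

-2.31

dq/dP = −0.0108·q = -45.1422. At P = 214, q = 4179.84.
Ed = (dq/dP)·(P/q) = (-45.1422) × (214/4179.84) = -2.3112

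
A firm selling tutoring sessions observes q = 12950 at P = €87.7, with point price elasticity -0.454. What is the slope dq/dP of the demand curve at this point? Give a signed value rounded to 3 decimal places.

-67.039

Ed = (dq/dP)·(P/q) ⇒ dq/dP = Ed·q/P = (-0.454)·12950/87.7 = -67.03876…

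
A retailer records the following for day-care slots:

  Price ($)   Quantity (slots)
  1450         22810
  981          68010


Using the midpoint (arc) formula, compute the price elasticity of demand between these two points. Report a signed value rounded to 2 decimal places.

-2.58

%ΔQ = (68010 − 22810) / [(22810 + 68010)/2] = 45200/45410 = 0.995375…
%ΔP = (981 − 1450) / [(1450 + 981)/2] = -469/1215.5 = -0.385849…
Arc Ed = %ΔQ / %ΔP = (45200/45410) / (-469/1215.5) = -2.5796…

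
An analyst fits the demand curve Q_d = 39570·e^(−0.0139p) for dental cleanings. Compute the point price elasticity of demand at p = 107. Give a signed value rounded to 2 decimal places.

dQ_d/dp = −0.0139·Q_d = -124.295. At p = 107, Q_d = 8942.11.
Ed = (dQ_d/dp)·(p/Q_d) = (-124.295) × (107/8942.11) = -1.4873

-1.49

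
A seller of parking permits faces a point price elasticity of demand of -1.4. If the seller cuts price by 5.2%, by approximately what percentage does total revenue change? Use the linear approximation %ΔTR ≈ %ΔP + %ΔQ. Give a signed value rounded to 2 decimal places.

%ΔQ ≈ Ed × %ΔP = (-1.4) × (-5.2%) = +7.2800%
%ΔTR ≈ %ΔP + %ΔQ = (-5.2%) + (+7.2800%) = +2.0800%

+2.08%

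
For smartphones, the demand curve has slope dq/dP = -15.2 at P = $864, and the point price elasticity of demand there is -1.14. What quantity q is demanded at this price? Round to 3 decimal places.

11520.000

Ed = (dq/dP)·(P/q) ⇒ q = (dq/dP)·P/Ed = (-15.2)·864/(-1.14) = 11520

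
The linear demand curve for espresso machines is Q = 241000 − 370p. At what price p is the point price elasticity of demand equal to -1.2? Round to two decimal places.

355.28

Ed = −370p/(241000 − 370p). Set this equal to -1.2:
370p = 1.2·(241000 − 370p) ⇒ 370p(1 + 1.2) = 1.2·241000
p = 1.2·241000 / (370·2.2) = 355.2825…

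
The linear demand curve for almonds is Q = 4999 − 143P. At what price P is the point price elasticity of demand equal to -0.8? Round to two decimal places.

Ed = −143P/(4999 − 143P). Set this equal to -0.8:
143P = 0.8·(4999 − 143P) ⇒ 143P(1 + 0.8) = 0.8·4999
P = 0.8·4999 / (143·1.8) = 15.5369…

15.54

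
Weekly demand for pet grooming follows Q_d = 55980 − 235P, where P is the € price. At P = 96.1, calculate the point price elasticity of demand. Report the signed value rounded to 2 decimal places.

-0.68

dQ_d/dP = −235. At P = 96.1, Q_d = 55980 − 235(96.1) = 33396.5.
Ed = (dQ_d/dP)·(P/Q_d) = −235 × (96.1/33396.5) = -0.6762…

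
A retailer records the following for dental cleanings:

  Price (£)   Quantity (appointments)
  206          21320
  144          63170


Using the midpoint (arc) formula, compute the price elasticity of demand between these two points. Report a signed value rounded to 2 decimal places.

%ΔQ = (63170 − 21320) / [(21320 + 63170)/2] = 41850/42245 = 0.990649…
%ΔP = (144 − 206) / [(206 + 144)/2] = -62/175 = -0.354285…
Arc Ed = %ΔQ / %ΔP = (41850/42245) / (-62/175) = -2.7961…

-2.80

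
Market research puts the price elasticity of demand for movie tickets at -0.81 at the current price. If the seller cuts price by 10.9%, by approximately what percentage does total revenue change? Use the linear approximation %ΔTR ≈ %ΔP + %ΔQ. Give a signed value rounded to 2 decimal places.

-2.07%

%ΔQ ≈ Ed × %ΔP = (-0.81) × (-10.9%) = +8.8290%
%ΔTR ≈ %ΔP + %ΔQ = (-10.9%) + (+8.8290%) = -2.0710%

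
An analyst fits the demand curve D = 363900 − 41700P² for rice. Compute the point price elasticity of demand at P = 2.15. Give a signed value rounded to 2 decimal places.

dD/dP = −2·41700·P = -179310. At P = 2.15, D = 171141.75.
Ed = (dD/dP)·(P/D) = (-179310) × (2.15/171141.75) = -2.2526…

-2.25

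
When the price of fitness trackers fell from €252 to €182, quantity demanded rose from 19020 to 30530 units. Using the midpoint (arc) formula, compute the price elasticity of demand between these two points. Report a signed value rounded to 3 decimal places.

%ΔQ = (30530 − 19020) / [(19020 + 30530)/2] = 11510/24775 = 0.464581…
%ΔP = (182 − 252) / [(252 + 182)/2] = -70/217 = -0.322580…
Arc Ed = %ΔQ / %ΔP = (11510/24775) / (-70/217) = -1.44020…

-1.440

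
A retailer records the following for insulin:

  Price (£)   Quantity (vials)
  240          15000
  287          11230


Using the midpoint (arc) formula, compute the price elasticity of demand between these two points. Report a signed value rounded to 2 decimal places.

%ΔQ = (11230 − 15000) / [(15000 + 11230)/2] = -3770/13115 = -0.287457…
%ΔP = (287 − 240) / [(240 + 287)/2] = 47/263.5 = 0.178368…
Arc Ed = %ΔQ / %ΔP = (-3770/13115) / (47/263.5) = -1.6115…

-1.61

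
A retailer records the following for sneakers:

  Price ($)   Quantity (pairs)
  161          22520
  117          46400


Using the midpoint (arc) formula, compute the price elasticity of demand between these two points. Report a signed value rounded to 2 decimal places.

%ΔQ = (46400 − 22520) / [(22520 + 46400)/2] = 23880/34460 = 0.692977…
%ΔP = (117 − 161) / [(161 + 117)/2] = -44/139 = -0.316546…
Arc Ed = %ΔQ / %ΔP = (23880/34460) / (-44/139) = -2.1891…

-2.19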